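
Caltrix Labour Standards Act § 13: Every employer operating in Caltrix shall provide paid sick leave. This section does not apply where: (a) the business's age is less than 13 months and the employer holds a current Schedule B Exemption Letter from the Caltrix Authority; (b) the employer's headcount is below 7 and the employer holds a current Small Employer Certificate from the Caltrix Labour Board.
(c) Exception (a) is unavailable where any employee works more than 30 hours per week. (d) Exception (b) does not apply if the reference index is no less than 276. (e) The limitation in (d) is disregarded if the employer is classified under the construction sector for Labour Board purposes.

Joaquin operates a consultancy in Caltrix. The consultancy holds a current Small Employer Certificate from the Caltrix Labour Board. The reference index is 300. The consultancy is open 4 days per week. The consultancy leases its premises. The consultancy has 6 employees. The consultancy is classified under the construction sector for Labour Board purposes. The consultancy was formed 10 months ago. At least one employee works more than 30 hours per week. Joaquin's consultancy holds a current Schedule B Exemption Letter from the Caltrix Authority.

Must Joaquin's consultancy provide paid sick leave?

Exception (a) is satisfied on its face — the business's age is 10 months, less than the 13 months limit; a current Schedule B Exemption Letter is held. But applying paragraph (c): (c) operates against (a): at least one employee exceeds 30 hours/week. Exception (a) does not apply.
Exception (b): the employer's headcount is 6, below the 7 limit; a current Small Employer Certificate is held — every condition holds. Considering the limiting provisions: (d) would limit (b) — the reference index is 300, meeting the 276 threshold — but (e) sets (d) aside: (e) operates — the consultancy is classified under the construction sector. (b) remains available.

No — exception (b) applies; Joaquin's consultancy is not required to provide paid sick leave.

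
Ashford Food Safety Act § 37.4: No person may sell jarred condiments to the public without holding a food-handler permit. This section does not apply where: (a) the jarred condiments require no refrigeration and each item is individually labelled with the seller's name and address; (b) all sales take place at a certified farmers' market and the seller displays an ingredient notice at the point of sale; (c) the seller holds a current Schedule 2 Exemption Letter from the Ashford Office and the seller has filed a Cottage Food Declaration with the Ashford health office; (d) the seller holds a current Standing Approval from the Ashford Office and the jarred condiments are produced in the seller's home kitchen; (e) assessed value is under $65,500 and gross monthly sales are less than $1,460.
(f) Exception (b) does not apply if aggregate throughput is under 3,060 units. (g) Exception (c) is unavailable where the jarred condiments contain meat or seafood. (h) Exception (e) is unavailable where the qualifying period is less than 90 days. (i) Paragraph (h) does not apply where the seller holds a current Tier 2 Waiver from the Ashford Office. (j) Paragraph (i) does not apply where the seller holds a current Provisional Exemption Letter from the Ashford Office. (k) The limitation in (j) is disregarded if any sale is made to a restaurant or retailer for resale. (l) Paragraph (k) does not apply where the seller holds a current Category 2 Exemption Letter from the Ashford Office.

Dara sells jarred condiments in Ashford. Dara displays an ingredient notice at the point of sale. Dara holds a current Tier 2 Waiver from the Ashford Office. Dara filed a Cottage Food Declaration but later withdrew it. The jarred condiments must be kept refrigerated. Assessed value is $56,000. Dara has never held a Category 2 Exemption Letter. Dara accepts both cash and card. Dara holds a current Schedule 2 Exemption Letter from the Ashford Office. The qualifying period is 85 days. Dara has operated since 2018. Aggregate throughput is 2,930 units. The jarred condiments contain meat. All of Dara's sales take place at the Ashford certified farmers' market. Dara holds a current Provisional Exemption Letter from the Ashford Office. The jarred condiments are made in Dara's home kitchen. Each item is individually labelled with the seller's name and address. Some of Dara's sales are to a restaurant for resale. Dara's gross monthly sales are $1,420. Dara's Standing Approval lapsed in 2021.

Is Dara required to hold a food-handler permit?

No — exception (e) applies; Dara is not required to hold a food-handler permit.

Exception (a) fails — the jarred condiments require refrigeration.
Exception (b): all sales are at a certified farmers' market; an ingredient notice is displayed — every condition holds. Turning to paragraph (f): (f) operates against (b): aggregate throughput is 2,930 units, under the 3,060 units limit. So (b) is unavailable.
Exception (c) requires that the seller has filed a Cottage Food Declaration with the Ashford health office; but the Cottage Food Declaration was withdrawn, so (c) is unavailable.
Exception (d) requires that the seller holds a current Standing Approval from the Ashford Office; but the Standing Approval is not current, so (d) is unavailable.
Exception (e)'s conditions are all satisfied: assessed value is $56,000, under the $65,500 limit; gross monthly sales are $1,420, less than the $1,460 limit. Applying paragraphs (h)–(l): (h) would limit (e) — the qualifying period is 85 days, less than the 90 days limit — but (i) sets (h) aside: (i) operates against (h): a current Tier 2 Waiver is held. (j) operates (a current Provisional Exemption Letter is held), but is set aside by (k): (k) is engaged — some sales are to a restaurant for resale. (l) does not operate here (the Category 2 Exemption Letter is not current), so (k) stands. So (e) applies.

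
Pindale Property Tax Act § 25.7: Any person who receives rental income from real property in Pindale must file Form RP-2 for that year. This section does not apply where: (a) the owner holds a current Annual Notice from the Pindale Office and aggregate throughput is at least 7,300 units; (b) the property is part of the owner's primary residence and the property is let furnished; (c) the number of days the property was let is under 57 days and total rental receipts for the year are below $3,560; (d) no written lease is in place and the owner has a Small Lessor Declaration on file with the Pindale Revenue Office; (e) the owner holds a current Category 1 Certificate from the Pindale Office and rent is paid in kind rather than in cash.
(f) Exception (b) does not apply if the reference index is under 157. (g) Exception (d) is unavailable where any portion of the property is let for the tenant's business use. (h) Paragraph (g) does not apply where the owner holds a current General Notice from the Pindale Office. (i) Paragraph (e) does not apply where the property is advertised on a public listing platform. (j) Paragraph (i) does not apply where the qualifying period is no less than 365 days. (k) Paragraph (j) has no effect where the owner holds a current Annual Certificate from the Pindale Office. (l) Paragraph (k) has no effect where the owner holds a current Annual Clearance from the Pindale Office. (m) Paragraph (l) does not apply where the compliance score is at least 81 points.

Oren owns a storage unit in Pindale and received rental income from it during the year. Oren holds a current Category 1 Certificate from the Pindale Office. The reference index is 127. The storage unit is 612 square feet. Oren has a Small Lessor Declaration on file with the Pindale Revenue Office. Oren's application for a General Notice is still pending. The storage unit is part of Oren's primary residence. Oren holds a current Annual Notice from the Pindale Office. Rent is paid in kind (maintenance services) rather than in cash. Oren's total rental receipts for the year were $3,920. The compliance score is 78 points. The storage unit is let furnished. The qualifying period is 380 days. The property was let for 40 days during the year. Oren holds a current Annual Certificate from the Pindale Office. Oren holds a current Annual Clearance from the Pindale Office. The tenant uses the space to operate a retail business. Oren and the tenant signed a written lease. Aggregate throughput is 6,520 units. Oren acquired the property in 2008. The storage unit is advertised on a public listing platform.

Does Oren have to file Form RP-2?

No — exception (e) applies; Oren is not required to file Form RP-2.

Exception (a) does not apply: aggregate throughput is 6,520 units, short of 7,300 units.
Exception (b): the storage unit is part of the primary residence; the property is let furnished — every condition holds. Turning to paragraph (f): (f) operates against (b): the reference index is 127, under the 157 limit. (b) is therefore removed.
Exception (c) does not apply: total rental receipts for the year are $3,920, not below $3,560.
Exception (d) fails — a written lease is in place.
All of (e)'s requirements are met (a current Category 1 Certificate is held; rent is paid in kind). Under paragraphs (i)–(m): (i) operates (the property is publicly advertised), but yields to (j): (j) applies — the qualifying period is 380 days, meeting the 365 days threshold. (k) is engaged (a current Annual Certificate is held), but is displaced by (l): (l) operates against (k): a current Annual Clearance is held. (m), which would lift (l), is not triggered — the compliance score is 78 points, short of 81 points. So (e) applies.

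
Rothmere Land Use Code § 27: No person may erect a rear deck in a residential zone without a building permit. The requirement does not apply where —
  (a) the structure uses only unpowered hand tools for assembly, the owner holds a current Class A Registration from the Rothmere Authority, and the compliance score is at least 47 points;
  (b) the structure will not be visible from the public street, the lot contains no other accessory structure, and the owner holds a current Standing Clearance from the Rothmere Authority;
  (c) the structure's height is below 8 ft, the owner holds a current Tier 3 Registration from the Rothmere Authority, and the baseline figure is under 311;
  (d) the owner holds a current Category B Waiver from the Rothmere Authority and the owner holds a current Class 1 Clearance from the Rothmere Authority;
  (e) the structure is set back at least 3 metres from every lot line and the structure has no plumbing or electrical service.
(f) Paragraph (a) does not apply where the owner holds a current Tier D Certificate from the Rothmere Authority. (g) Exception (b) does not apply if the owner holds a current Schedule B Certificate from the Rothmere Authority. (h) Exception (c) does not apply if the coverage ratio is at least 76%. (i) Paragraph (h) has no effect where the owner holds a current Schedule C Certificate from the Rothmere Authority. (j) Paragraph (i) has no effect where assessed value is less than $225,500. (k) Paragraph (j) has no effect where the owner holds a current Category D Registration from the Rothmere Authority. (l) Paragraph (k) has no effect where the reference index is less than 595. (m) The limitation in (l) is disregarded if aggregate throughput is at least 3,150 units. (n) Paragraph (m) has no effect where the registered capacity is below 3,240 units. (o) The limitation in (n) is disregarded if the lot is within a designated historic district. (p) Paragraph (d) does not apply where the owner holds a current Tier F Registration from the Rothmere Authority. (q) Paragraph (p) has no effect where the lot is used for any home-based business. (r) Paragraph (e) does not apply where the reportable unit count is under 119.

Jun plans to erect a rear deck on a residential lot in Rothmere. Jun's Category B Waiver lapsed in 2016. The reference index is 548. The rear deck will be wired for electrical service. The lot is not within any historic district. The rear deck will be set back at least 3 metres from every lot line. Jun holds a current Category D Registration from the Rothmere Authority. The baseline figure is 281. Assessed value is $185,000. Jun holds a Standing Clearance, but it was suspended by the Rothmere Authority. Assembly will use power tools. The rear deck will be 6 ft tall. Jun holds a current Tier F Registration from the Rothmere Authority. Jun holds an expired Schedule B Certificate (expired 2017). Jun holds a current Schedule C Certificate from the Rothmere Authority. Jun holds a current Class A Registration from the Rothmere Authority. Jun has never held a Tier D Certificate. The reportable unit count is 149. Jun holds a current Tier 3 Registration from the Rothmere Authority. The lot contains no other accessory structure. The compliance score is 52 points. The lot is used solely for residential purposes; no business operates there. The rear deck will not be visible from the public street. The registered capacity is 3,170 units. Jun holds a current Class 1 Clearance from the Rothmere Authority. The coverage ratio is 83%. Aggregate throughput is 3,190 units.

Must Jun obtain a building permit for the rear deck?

Exception (a) fails — assembly uses power tools.
Exception (b) fails — there is no Standing Clearance in force.
Exception (c) is satisfied on its face — the structure's height is 6 ft, below the 8 ft limit; a current Tier 3 Registration is held; the baseline figure is 281, under the 311 limit. However, paragraphs (h)–(o) must be considered: (h) operates against (c): the coverage ratio is 83%, meeting the 76% threshold. (i) is triggered (a current Schedule C Certificate is held), but is itself disapplied by (j): (j) operates — assessed value is $185,000, less than the $225,500 limit. (k) is engaged (a current Category D Registration is held), but is set aside by (l): (l) is triggered — the reference index is 548, less than the 595 limit. (m) would limit (l) — aggregate throughput is 3,190 units, meeting the 3,150 units threshold — but (n) sets (m) aside: (n) is triggered — the registered capacity is 3,170 units, below the 3,240 units limit. (o), which would lift (n), is not triggered — the lot is not in a historic district. Exception (c) does not apply.
Exception (d) fails — there is no Category B Waiver in force.
Exception (e) does not apply: electrical service is planned.
No exception applies. The general rule governs.

Yes — Jun must obtain a building permit.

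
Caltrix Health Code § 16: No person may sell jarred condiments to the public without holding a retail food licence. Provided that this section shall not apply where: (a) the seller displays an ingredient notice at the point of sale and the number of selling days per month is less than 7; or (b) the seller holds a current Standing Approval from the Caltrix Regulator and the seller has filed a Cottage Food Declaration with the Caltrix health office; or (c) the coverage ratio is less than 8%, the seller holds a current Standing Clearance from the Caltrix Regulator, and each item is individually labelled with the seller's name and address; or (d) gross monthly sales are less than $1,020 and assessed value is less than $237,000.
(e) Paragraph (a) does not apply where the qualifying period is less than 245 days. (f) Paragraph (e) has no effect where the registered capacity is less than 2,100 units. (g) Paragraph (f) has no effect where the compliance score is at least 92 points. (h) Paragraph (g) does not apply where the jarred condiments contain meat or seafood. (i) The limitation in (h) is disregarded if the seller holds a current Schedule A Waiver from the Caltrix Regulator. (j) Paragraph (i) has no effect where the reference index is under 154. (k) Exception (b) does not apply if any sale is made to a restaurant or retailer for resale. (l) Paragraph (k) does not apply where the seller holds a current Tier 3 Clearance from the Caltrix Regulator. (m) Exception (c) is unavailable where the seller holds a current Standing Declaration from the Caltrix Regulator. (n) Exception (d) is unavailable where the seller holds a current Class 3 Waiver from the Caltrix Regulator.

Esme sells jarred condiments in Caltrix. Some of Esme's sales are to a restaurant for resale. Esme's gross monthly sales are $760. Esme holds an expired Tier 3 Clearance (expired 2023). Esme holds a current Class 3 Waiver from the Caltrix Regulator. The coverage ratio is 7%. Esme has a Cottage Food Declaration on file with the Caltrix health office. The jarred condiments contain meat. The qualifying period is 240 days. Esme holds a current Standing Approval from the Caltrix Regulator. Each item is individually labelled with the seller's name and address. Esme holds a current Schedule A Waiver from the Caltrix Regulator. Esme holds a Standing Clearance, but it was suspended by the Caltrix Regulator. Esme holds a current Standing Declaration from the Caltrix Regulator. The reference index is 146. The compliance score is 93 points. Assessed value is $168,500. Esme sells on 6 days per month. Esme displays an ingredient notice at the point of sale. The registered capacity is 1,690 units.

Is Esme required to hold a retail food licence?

All of (a)'s requirements are met (an ingredient notice is displayed; the number of selling days per month is 6, less than the 7 limit). Considering the limiting provisions: (e) applies (the qualifying period is 240 days, less than the 245 days limit), but is displaced by (f): (f) operates against (e): the registered capacity is 1,690 units, less than the 2,100 units limit. (g) would limit (f) — the compliance score is 93 points, meeting the 92 points threshold — but (h) sets (g) aside: (h) is engaged — the jarred condiments contain meat. (i) would limit (h) — a current Schedule A Waiver is held — but (j) sets (i) aside: (j) is engaged — the reference index is 146, under the 154 limit. Exception (a) stands.
Exception (b) is satisfied on its face — a current Standing Approval is held; a Cottage Food Declaration is on file. But applying paragraphs (k)–(l): (k) is triggered — some sales are to a restaurant for resale. (l) is not engaged (the Tier 3 Clearance is not current), so (k) stands. (b) is therefore removed.
Exception (c) fails — the Standing Clearance is not current.
All of (d)'s requirements are met (gross monthly sales are $760, less than the $1,020 limit; assessed value is $168,500, less than the $237,000 limit). But applying paragraph (n): (n) applies — a current Class 3 Waiver is held. Exception (d) does not apply.

No — exception (a) applies; Esme is not required to hold a retail food licence.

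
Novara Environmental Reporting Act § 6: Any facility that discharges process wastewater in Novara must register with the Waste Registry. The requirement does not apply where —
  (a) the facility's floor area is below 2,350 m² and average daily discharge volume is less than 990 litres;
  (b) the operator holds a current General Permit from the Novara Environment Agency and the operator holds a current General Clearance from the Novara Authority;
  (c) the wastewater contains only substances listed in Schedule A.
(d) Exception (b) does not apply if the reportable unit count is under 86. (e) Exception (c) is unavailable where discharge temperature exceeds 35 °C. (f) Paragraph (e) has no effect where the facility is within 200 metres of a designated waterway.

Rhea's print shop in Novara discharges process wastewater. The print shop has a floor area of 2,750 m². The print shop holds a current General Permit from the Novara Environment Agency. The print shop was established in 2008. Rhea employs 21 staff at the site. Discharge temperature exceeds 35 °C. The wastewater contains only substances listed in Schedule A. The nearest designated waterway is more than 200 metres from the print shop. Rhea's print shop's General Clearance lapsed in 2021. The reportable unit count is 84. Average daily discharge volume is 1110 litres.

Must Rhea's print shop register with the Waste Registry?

Yes — Rhea's print shop must register with the Waste Registry.

Exception (a) fails — the facility's floor area is 2,750 m², not below 2,350 m².
Exception (b) requires that the operator holds a current General Clearance from the Novara Authority; but the General Clearance is not current, so (b) is unavailable.
Exception (c): the wastewater is Schedule-A-only — every condition holds. But: (e) operates against (c): discharge temperature exceeds 35 °C. (f) is not engaged (the print shop is more than 200 m from any designated waterway), so (e) stands. (c) is therefore removed.
No exception applies. The general rule governs.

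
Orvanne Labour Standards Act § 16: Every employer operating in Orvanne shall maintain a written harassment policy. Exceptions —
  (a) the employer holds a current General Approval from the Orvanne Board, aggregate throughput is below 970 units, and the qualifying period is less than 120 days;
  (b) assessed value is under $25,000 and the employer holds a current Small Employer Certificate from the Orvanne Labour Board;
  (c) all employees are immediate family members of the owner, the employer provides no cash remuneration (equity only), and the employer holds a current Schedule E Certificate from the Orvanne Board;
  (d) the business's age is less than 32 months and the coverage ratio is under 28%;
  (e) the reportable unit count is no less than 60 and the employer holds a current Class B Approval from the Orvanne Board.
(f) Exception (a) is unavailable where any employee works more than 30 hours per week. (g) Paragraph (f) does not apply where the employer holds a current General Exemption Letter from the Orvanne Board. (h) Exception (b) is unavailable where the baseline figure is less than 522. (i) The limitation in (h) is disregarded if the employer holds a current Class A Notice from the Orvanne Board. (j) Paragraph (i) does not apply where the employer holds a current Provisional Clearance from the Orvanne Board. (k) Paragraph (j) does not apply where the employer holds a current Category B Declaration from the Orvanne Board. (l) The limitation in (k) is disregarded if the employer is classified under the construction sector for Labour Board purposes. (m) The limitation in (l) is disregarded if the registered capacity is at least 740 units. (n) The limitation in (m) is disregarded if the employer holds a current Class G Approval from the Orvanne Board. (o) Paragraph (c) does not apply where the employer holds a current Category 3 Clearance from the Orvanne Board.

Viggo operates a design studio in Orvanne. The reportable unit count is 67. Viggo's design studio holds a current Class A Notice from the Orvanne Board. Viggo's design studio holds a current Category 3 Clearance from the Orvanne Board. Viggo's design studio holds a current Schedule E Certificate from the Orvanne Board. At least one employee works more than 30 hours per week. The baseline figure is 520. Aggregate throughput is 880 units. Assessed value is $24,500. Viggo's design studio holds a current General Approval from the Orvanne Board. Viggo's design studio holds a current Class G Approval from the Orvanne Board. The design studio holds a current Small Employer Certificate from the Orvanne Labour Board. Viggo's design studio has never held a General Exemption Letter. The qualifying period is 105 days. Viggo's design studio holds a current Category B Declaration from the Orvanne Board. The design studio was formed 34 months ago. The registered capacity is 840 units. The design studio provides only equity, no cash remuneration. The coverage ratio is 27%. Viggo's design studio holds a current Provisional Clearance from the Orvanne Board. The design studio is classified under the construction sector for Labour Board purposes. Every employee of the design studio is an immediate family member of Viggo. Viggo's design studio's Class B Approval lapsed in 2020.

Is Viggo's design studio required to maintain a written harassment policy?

Yes — Viggo's design studio must maintain a written harassment policy.

All of (a)'s requirements are met (a current General Approval is held; aggregate throughput is 880 units, below the 970 units limit; the qualifying period is 105 days, less than the 120 days limit). But applying paragraphs (f)–(g): (f) operates against (a): at least one employee exceeds 30 hours/week. (g), which would lift (f), does not operate here — there is no General Exemption Letter in force. Exception (a) does not apply.
All of (b)'s requirements are met (assessed value is $24,500, under the $25,000 limit; a current Small Employer Certificate is held). But applying paragraphs (h)–(n): (h) applies — the baseline figure is 520, less than the 522 limit. (i) operates (a current Class A Notice is held), but is displaced by (j): (j) operates against (i): a current Provisional Clearance is held. (k) would limit (j) — a current Category B Declaration is held — but (l) sets (k) aside: (l) operates against (k): the design studio is classified under the construction sector. (m) would limit (l) — the registered capacity is 840 units, meeting the 740 units threshold — but (n) sets (m) aside: (n) operates against (m): a current Class G Approval is held. So (b) is unavailable.
Exception (c)'s conditions are all satisfied: every employee is an immediate family member; remuneration is equity-only; a current Schedule E Certificate is held. But: (o) operates against (c): a current Category 3 Clearance is held. Exception (c) does not apply.
Exception (d) does not apply: the business's age is 34 months, not less than 32 months.
Exception (e) does not apply: no current Class B Approval is held.
No exception displaces § 16.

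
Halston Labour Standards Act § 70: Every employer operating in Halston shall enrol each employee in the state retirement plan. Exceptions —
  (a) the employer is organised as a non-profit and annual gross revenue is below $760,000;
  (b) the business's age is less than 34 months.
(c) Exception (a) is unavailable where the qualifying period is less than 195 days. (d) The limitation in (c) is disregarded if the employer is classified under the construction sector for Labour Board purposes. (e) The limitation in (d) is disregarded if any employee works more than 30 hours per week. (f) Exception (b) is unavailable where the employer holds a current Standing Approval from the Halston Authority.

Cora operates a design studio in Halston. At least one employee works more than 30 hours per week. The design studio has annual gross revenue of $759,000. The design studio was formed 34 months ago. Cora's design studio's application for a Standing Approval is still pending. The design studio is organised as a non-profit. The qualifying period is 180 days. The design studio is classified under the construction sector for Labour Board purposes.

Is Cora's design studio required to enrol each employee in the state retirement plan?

Yes — Cora's design studio must enrol each employee in the state retirement plan.

All of (a)'s requirements are met (the employer is a non-profit; annual gross revenue is $759,000, below the $760,000 limit). Turning to paragraphs (c)–(e): (c) is triggered — the qualifying period is 180 days, less than the 195 days limit. (d) operates (the design studio is classified under the construction sector), but is set aside by (e): (e) operates against (d): at least one employee exceeds 30 hours/week. So (a) is unavailable.
Exception (b) does not apply: the business's age is 34 months, not less than 34 months.
No exception displaces § 70.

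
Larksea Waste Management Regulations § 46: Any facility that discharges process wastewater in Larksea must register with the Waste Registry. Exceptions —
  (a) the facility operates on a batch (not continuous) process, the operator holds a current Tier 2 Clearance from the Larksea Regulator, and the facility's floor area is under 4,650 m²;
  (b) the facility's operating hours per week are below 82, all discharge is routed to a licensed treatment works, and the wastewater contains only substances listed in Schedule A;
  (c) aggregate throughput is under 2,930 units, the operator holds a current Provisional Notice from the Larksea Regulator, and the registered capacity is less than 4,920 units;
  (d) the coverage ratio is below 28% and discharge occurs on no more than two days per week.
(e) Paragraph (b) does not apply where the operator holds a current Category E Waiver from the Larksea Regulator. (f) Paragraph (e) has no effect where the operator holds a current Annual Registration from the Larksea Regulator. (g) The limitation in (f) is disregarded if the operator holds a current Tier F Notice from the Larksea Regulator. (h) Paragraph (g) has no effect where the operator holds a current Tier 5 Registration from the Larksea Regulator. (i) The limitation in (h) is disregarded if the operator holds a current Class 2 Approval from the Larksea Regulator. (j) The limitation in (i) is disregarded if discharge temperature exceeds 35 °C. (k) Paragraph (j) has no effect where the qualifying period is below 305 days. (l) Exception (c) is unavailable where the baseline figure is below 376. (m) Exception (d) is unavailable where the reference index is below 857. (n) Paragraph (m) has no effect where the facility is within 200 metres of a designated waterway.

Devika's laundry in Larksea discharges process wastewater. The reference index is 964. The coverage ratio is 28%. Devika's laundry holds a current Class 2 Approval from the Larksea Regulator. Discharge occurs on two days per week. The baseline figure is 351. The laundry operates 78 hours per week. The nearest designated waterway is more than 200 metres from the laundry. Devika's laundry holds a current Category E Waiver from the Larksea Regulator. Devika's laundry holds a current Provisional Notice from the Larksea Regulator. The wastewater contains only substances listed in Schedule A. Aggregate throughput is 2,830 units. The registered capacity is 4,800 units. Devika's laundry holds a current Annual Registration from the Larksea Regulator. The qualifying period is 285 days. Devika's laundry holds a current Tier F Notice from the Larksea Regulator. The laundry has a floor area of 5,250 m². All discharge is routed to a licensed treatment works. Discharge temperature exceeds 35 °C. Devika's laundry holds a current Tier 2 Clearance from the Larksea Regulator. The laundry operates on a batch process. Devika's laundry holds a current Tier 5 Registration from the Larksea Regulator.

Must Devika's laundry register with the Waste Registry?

Yes — Devika's laundry must register with the Waste Registry.

Exception (a) does not apply: the facility's floor area is 5,250 m², not under 4,650 m².
Exception (b): the facility's operating hours per week are 78, below the 82 limit; discharge is routed to a licensed treatment works; the wastewater is Schedule-A-only — every condition holds. But: (e) operates — a current Category E Waiver is held. (f) operates (a current Annual Registration is held), but is set aside by (g): (g) operates against (f): a current Tier F Notice is held. (h) is engaged (a current Tier 5 Registration is held), but yields to (i): (i) operates against (h): a current Class 2 Approval is held. (j) is triggered (discharge temperature exceeds 35 °C), but yields to (k): (k) applies — the qualifying period is 285 days, below the 305 days limit. So (b) is unavailable.
All of (c)'s requirements are met (aggregate throughput is 2,830 units, under the 2,930 units limit; a current Provisional Notice is held; the registered capacity is 4,800 units, less than the 4,920 units limit). However, paragraph (l) must be considered: (l) is triggered — the baseline figure is 351, below the 376 limit. Exception (c) does not apply.
Exception (d) fails — the coverage ratio is 28%, not below 28%.
Every exception is unavailable, so the rule governs.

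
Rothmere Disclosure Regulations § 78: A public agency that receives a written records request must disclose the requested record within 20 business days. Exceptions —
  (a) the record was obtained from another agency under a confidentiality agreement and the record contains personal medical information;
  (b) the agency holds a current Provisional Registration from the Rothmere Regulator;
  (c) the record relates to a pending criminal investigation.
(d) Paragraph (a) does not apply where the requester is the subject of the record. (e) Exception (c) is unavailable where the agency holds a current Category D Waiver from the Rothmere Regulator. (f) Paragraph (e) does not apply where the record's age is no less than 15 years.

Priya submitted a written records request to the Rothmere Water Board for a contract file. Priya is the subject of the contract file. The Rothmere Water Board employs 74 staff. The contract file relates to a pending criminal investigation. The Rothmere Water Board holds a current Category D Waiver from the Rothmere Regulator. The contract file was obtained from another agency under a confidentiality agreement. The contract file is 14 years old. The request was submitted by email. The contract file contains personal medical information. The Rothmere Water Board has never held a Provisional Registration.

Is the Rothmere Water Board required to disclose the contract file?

Exception (a): the contract file was obtained under a confidentiality agreement; the contract file contains personal medical information — every condition holds. But applying paragraph (d): (d) is engaged — Priya is the subject of the contract file. So (a) is unavailable.
Exception (b) requires that the agency holds a current Provisional Registration from the Rothmere Regulator; but no current Provisional Registration is held, so (b) is unavailable.
Exception (c)'s conditions are all satisfied: the contract file relates to a pending investigation. But: (e) operates against (c): a current Category D Waiver is held. (f) is not engaged (the record's age is 14 years, short of 15 years), so (e) stands. (c) is therefore removed.
No exception displaces § 78.

Yes — the Rothmere Water Board must disclose the contract file.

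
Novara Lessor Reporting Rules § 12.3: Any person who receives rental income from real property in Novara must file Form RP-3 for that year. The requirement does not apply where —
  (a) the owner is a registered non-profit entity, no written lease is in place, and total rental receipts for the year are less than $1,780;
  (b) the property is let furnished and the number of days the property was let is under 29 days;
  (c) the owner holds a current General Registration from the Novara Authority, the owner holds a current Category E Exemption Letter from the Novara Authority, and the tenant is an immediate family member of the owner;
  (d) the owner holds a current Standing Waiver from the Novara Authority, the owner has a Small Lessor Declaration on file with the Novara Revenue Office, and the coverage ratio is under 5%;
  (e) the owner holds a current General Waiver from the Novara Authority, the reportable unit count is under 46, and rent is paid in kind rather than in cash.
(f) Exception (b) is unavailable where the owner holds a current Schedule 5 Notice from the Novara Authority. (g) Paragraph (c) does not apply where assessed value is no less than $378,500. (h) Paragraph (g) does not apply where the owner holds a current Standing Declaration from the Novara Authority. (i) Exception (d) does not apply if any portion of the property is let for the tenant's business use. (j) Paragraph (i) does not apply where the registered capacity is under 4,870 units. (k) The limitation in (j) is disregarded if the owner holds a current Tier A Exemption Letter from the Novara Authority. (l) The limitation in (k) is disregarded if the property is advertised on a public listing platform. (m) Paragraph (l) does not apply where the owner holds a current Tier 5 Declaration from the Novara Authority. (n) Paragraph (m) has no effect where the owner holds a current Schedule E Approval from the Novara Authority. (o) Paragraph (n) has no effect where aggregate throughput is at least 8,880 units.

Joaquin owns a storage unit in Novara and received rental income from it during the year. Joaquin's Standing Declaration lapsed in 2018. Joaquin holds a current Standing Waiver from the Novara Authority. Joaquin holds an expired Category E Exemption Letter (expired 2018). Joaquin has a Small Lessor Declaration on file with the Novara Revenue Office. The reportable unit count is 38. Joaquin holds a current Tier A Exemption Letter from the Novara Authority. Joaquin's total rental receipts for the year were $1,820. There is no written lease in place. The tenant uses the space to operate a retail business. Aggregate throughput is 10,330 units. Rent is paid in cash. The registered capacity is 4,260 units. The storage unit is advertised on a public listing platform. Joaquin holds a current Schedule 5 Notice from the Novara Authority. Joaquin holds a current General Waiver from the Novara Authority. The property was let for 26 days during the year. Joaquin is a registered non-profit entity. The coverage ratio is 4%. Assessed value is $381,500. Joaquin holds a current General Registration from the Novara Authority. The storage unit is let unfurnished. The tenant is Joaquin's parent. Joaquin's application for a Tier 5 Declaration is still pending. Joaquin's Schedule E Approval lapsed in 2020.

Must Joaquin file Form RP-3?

Exception (a) requires that total rental receipts for the year are less than $1,780; but total rental receipts for the year are $1,820, not less than $1,780, so (a) is unavailable.
Exception (b) does not apply: the property is let unfurnished.
Exception (c) fails — the Category E Exemption Letter is not current.
All of (d)'s requirements are met (a current Standing Waiver is held; a Small Lessor Declaration is on file; the coverage ratio is 4%, under the 5% limit). Applying paragraphs (i)–(o): (i) would limit (d) — the space is let for business use — but (j) sets (i) aside: (j) operates against (i): the registered capacity is 4,260 units, under the 4,870 units limit. (k) applies (a current Tier A Exemption Letter is held), but is set aside by (l): (l) operates against (k): the property is publicly advertised. (m), which would lift (l), is inapplicable — there is no Tier 5 Declaration in force. Exception (d) stands.
Exception (e) does not apply: rent is paid in cash.

No — exception (d) applies; Joaquin is not required to file Form RP-3.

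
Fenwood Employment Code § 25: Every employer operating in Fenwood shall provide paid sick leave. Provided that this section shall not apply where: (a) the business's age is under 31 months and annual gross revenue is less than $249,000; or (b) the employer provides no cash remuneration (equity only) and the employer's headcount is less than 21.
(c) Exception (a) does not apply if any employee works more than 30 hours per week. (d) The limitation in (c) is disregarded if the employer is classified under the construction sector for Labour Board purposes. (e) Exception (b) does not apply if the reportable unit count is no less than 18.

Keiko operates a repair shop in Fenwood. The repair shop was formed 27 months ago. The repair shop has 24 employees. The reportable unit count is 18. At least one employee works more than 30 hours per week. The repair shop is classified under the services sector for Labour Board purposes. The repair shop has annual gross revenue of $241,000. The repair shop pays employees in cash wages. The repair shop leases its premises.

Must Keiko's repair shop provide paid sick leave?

Exception (a): the business's age is 27 months, under the 31 months limit; annual gross revenue is $241,000, less than the $249,000 limit — every condition holds. Turning to paragraphs (c)–(d): (c) operates against (a): at least one employee exceeds 30 hours/week. (d), which would lift (c), is not triggered — the repair shop is classified under the services sector. (a) is therefore removed.
Exception (b) fails — employees are paid cash wages.
None of the exceptions is available; § 25 applies in full.

Yes — Keiko's repair shop must provide paid sick leave.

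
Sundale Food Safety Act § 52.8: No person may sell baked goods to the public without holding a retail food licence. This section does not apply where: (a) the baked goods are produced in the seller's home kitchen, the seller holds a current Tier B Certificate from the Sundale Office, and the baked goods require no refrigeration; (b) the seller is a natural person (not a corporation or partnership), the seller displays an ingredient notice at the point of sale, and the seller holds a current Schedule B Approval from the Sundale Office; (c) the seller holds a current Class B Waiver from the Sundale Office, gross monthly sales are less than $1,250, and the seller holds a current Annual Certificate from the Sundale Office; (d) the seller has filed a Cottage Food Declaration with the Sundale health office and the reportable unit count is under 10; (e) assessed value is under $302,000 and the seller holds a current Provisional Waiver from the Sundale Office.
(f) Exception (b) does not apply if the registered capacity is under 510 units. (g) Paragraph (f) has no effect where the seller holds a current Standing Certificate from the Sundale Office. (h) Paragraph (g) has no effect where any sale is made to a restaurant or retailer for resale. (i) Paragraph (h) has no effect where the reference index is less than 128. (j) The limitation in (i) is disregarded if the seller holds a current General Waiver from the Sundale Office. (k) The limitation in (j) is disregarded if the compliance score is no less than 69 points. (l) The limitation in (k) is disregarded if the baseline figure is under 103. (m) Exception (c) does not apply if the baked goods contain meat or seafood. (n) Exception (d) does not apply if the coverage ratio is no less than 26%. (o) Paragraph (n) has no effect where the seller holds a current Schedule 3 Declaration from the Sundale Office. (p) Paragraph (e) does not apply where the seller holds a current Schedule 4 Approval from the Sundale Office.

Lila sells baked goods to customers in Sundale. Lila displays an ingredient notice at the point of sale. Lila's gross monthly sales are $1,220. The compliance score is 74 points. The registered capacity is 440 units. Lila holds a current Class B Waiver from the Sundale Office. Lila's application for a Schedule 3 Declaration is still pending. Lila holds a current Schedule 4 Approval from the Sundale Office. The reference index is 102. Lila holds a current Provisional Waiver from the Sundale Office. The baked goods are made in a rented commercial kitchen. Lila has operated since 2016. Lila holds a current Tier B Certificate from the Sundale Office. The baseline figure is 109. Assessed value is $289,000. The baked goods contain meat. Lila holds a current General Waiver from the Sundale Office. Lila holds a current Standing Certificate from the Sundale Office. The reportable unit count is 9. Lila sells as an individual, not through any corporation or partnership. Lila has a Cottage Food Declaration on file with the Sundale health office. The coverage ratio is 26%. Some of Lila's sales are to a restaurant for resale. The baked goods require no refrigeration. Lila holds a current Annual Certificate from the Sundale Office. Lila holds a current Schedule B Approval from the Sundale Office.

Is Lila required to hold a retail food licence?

No — exception (b) applies; Lila is not required to hold a retail food licence.

Exception (a) does not apply: the baked goods are made in a commercial kitchen, not a home kitchen.
Exception (b) is satisfied on its face — the seller is a natural person; an ingredient notice is displayed; a current Schedule B Approval is held. Considering the limiting provisions: (f) would limit (b) — the registered capacity is 440 units, under the 510 units limit — but (g) sets (f) aside: (g) is triggered — a current Standing Certificate is held. (h) operates (some sales are to a restaurant for resale), but yields to (i): (i) is engaged — the reference index is 102, less than the 128 limit. (j) applies (a current General Waiver is held), but is itself disapplied by (k): (k) operates — the compliance score is 74 points, meeting the 69 points threshold. (l), which would lift (k), is not engaged — the baseline figure is 109, not under 103. Exception (b) stands.
All of (c)'s requirements are met (a current Class B Waiver is held; gross monthly sales are $1,220, less than the $1,250 limit; a current Annual Certificate is held). Turning to paragraph (m): (m) operates — the baked goods contain meat. So (c) is unavailable.
All of (d)'s requirements are met (a Cottage Food Declaration is on file; the reportable unit count is 9, under the 10 limit). But: (n) applies — the coverage ratio is 26%, meeting the 26% threshold. (o) does not operate here (no current Schedule 3 Declaration is held), so (n) stands. Exception (d) does not apply.
Exception (e) is satisfied on its face — assessed value is $289,000, under the $302,000 limit; a current Provisional Waiver is held. But: (p) operates against (e): a current Schedule 4 Approval is held. Exception (e) does not apply.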